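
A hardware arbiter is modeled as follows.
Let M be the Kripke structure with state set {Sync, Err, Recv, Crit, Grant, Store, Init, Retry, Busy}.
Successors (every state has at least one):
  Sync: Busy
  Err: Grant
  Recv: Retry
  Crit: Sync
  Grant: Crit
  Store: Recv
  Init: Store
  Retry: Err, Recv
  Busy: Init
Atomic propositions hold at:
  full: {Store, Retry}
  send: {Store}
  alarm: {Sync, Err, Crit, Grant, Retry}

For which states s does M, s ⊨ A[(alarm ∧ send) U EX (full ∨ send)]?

{Recv, Init}

Sat(alarm ∧ send) = ∅
Sat(full ∨ send) = {Store, Retry}
Sat(EX (full ∨ send)) = {s : some successor in {Store, Retry}} = {Recv, Init}
A[(alarm ∧ send) U EX (full ∨ send)]: least fixpoint, start Z0 = Sat(EX (full ∨ send)) = {Recv, Init}, add states in Sat(alarm ∧ send) with every successor in Z. Already a fixed point.
Sat(A[(alarm ∧ send) U EX (full ∨ send)]) = {Recv, Init}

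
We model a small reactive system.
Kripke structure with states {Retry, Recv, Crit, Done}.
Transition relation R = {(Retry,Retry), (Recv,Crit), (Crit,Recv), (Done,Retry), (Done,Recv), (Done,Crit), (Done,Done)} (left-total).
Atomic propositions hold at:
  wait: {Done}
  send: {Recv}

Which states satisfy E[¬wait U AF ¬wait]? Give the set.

Sat(¬wait) = {Retry, Recv, Crit}
AF ¬wait: least fixpoint, start Z0 = {Retry, Recv, Crit}, add states with every successor in Z. Already a fixed point.
Sat(AF ¬wait) = {Retry, Recv, Crit}
E[¬wait U AF ¬wait]: least fixpoint, start Z0 = Sat(AF ¬wait) = {Retry, Recv, Crit}, add states in Sat(¬wait) with some successor in Z. Already a fixed point.
Sat(E[¬wait U AF ¬wait]) = {Retry, Recv, Crit}

{Retry, Recv, Crit}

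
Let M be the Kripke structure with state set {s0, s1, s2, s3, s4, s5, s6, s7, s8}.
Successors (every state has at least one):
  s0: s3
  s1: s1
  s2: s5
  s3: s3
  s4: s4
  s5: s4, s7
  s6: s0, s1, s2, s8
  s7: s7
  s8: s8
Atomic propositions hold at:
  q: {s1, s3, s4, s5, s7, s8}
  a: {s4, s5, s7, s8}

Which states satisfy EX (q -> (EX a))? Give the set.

{s2, s4, s5, s6, s7, s8}

Sat(EX a) = {s : some successor in {s4, s5, s7, s8}} = {s2, s4, s5, s6, s7, s8}
Sat(q -> (EX a)) = {s0, s2, s4, s5, s6, s7, s8}
Sat(EX (q -> (EX a))) = {s : some successor in {s0, s2, s4, s5, s6, s7, s8}} = {s2, s4, s5, s6, s7, s8}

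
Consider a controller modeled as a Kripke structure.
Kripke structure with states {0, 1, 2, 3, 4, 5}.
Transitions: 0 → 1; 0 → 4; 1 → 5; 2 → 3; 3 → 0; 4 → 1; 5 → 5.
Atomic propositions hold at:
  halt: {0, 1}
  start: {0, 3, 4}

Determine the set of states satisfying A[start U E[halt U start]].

E[halt U start]: least fixpoint, start Z0 = Sat(start) = {0, 3, 4}, add states in Sat(halt) with some successor in Z. Already a fixed point.
Sat(E[halt U start]) = {0, 3, 4}
A[start U E[halt U start]]: least fixpoint, start Z0 = Sat(E[halt U start]) = {0, 3, 4}, add states in Sat(start) with every successor in Z. Already a fixed point.
Sat(A[start U E[halt U start]]) = {0, 3, 4}

{0, 3, 4}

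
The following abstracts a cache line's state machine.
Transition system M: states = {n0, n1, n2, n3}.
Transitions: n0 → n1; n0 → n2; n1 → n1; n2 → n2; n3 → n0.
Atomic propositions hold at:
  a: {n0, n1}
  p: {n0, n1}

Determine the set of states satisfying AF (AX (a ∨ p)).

Sat(a ∨ p) = {n0, n1}
Sat(AX (a ∨ p)) = {s : every successor in {n0, n1}} = {n1, n3}
AF (AX (a ∨ p)): least fixpoint, start Z0 = {n1, n3}, add states with every successor in Z. Already a fixed point.
Sat(AF (AX (a ∨ p))) = {n1, n3}

{n1, n3}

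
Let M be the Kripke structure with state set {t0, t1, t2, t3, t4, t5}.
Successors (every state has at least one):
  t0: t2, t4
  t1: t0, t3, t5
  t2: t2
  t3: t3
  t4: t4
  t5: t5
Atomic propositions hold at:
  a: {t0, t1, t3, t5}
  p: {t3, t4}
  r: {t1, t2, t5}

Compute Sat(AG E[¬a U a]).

{t3, t5}

Sat(¬a) = {t2, t4}
E[¬a U a]: least fixpoint, start Z0 = Sat(a) = {t0, t1, t3, t5}, add states in Sat(¬a) with some successor in Z. Already a fixed point.
Sat(E[¬a U a]) = {t0, t1, t3, t5}
AG E[¬a U a]: greatest fixpoint, start Z0 = {t0, t1, t3, t5}, keep only states in Sat with every successor in Z. Z1 = {t1, t3, t5}; Z2 = {t3, t5}; fixed.
Sat(AG E[¬a U a]) = {t3, t5}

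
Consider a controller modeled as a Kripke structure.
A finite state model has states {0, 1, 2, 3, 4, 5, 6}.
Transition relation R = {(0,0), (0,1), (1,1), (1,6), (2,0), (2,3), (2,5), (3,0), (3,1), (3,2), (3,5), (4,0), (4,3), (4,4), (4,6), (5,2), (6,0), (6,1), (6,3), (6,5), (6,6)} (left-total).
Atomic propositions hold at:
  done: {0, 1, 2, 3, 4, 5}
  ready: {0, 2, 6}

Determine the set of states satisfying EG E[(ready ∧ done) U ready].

Sat(ready ∧ done) = {0, 2}
E[(ready ∧ done) U ready]: least fixpoint, start Z0 = Sat(ready) = {0, 2, 6}, add states in Sat(ready ∧ done) with some successor in Z. Already a fixed point.
Sat(E[(ready ∧ done) U ready]) = {0, 2, 6}
EG E[(ready ∧ done) U ready]: greatest fixpoint, start Z0 = {0, 2, 6}, keep only states in Sat with some successor in Z. Already a fixed point.
Sat(EG E[(ready ∧ done) U ready]) = {0, 2, 6}

{0, 2, 6}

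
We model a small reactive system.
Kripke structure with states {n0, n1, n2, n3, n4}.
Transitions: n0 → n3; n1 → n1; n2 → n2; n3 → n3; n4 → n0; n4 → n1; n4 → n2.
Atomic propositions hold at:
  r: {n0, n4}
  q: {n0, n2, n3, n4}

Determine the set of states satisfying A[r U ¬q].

Sat(¬q) = {n1}
A[r U ¬q]: least fixpoint, start Z0 = Sat(¬q) = {n1}, add states in Sat(r) with every successor in Z. Already a fixed point.
Sat(A[r U ¬q]) = {n1}

{n1}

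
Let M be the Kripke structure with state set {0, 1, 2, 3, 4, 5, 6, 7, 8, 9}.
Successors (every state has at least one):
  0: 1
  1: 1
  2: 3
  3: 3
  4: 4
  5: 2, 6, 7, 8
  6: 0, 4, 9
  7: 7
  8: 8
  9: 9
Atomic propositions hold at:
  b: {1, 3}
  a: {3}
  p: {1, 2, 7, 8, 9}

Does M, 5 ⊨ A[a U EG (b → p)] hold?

Yes

Sat(b → p) = {0, 1, 2, 4, 5, 6, 7, 8, 9}
EG (b → p): greatest fixpoint, start Z0 = {0, 1, 2, 4, 5, 6, 7, 8, 9}, keep only states in Sat with some successor in Z. Z1 = {0, 1, 4, 5, 6, 7, 8, 9}; fixed.
Sat(EG (b → p)) = {0, 1, 4, 5, 6, 7, 8, 9}
A[a U EG (b → p)]: least fixpoint, start Z0 = Sat(EG (b → p)) = {0, 1, 4, 5, 6, 7, 8, 9}, add states in Sat(a) with every successor in Z. Already a fixed point.
Sat(A[a U EG (b → p)]) = {0, 1, 4, 5, 6, 7, 8, 9}
5 ∈ Sat(A[a U EG (b → p)]) = {0, 1, 4, 5, 6, 7, 8, 9}, so the formula holds at 5.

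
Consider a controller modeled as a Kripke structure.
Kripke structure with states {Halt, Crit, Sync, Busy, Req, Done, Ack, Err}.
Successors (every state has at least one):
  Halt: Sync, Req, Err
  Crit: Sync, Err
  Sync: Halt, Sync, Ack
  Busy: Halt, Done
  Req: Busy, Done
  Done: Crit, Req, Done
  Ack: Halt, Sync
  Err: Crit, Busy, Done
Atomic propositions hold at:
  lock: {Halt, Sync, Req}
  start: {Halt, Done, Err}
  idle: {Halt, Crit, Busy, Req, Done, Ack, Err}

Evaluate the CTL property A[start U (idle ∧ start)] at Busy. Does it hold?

No

Sat(idle ∧ start) = {Halt, Done, Err}
A[start U (idle ∧ start)]: least fixpoint, start Z0 = Sat((idle ∧ start)) = {Halt, Done, Err}, add states in Sat(start) with every successor in Z. Already a fixed point.
Sat(A[start U (idle ∧ start)]) = {Halt, Done, Err}
Busy ∉ Sat(A[start U (idle ∧ start)]) = {Halt, Done, Err}, so the formula does not hold at Busy.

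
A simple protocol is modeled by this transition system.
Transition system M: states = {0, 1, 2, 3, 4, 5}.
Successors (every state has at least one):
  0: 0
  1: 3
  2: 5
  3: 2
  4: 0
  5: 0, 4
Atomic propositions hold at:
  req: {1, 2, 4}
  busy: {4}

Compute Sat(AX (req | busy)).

{3}

Sat(req | busy) = {1, 2, 4}
Sat(AX (req | busy)) = {s : every successor in {1, 2, 4}} = {3}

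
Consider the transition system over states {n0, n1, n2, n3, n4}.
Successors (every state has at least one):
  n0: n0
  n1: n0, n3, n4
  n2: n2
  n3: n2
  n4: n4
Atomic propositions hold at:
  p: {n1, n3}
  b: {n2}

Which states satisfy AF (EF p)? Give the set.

EF p: least fixpoint, start Z0 = {n1, n3}, add states with some successor in Z. Already a fixed point.
Sat(EF p) = {n1, n3}
AF (EF p): least fixpoint, start Z0 = {n1, n3}, add states with every successor in Z. Already a fixed point.
Sat(AF (EF p)) = {n1, n3}

{n1, n3}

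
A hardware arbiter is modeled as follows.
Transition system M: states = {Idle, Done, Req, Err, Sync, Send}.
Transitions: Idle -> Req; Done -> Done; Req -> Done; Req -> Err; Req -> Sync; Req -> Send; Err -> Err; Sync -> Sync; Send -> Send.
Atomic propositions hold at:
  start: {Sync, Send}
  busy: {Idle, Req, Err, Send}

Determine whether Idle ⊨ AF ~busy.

Sat(~busy) = {Done, Sync}
AF ~busy: least fixpoint, start Z0 = {Done, Sync}, add states with every successor in Z. Already a fixed point.
Sat(AF ~busy) = {Done, Sync}
Idle ∉ Sat(AF ~busy) = {Done, Sync}, so the formula does not hold at Idle.

No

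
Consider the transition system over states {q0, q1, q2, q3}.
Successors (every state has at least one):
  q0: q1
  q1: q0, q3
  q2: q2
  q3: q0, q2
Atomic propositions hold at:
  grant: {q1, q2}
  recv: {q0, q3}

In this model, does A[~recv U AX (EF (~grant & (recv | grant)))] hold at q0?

Sat(~recv) = {q1, q2}
Sat(~grant) = {q0, q3}
Sat(recv | grant) = {q0, q1, q2, q3}
Sat(~grant & (recv | grant)) = {q0, q3}
EF (~grant & (recv | grant)): least fixpoint, start Z0 = {q0, q3}, add states with some successor in Z. Z1 = {q0, q1, q3}; fixed.
Sat(EF (~grant & (recv | grant))) = {q0, q1, q3}
Sat(AX (EF (~grant & (recv | grant)))) = {s : every successor in {q0, q1, q3}} = {q0, q1}
A[~recv U AX (EF (~grant & (recv | grant)))]: least fixpoint, start Z0 = Sat(AX (EF (~grant & (recv | grant)))) = {q0, q1}, add states in Sat(~recv) with every successor in Z. Already a fixed point.
Sat(A[~recv U AX (EF (~grant & (recv | grant)))]) = {q0, q1}
q0 ∈ Sat(A[~recv U AX (EF (~grant & (recv | grant)))]) = {q0, q1}, so the formula holds at q0.

Yes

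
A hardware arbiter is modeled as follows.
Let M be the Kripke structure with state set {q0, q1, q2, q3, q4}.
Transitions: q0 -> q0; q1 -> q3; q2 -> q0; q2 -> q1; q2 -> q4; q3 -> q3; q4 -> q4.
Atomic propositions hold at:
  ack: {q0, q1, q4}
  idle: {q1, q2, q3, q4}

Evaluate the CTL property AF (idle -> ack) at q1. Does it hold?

Sat(idle -> ack) = {q0, q1, q4}
AF (idle -> ack): least fixpoint, start Z0 = {q0, q1, q4}, add states with every successor in Z. Z1 = {q0, q1, q2, q4}; fixed.
Sat(AF (idle -> ack)) = {q0, q1, q2, q4}
q1 ∈ Sat(AF (idle -> ack)) = {q0, q1, q2, q4}, so the formula holds at q1.

Yes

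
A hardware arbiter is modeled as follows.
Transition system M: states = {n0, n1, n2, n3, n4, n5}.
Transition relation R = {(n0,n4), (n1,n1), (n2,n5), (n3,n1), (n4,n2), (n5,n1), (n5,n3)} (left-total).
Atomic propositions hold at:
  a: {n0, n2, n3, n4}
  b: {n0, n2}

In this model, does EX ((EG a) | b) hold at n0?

EG a: greatest fixpoint, start Z0 = {n0, n2, n3, n4}, keep only states in Sat with some successor in Z. Z1 = {n0, n4}; Z2 = {n0}; Z3 = ∅; fixed.
Sat(EG a) = ∅
Sat((EG a) | b) = {n0, n2}
Sat(EX ((EG a) | b)) = {s : some successor in {n0, n2}} = {n4}
n0 ∉ Sat(EX ((EG a) | b)) = {n4}, so the formula does not hold at n0.

No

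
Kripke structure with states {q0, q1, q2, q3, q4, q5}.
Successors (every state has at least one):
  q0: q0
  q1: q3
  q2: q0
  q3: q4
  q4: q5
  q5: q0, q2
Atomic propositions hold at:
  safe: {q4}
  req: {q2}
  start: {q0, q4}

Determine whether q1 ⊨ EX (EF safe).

EF safe: least fixpoint, start Z0 = {q4}, add states with some successor in Z. Z1 = {q3, q4}; Z2 = {q1, q3, q4}; fixed.
Sat(EF safe) = {q1, q3, q4}
Sat(EX (EF safe)) = {s : some successor in {q1, q3, q4}} = {q1, q3}
q1 ∈ Sat(EX (EF safe)) = {q1, q3}, so the formula holds at q1.

Yes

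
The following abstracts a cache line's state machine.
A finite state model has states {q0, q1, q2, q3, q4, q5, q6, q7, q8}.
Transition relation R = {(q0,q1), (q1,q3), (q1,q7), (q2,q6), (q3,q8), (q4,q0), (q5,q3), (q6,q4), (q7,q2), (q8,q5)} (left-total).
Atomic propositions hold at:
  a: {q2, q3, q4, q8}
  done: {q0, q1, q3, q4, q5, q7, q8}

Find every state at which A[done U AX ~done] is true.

Sat(~done) = {q2, q6}
Sat(AX ~done) = {s : every successor in {q2, q6}} = {q2, q7}
A[done U AX ~done]: least fixpoint, start Z0 = Sat(AX ~done) = {q2, q7}, add states in Sat(done) with every successor in Z. Already a fixed point.
Sat(A[done U AX ~done]) = {q2, q7}

{q2, q7}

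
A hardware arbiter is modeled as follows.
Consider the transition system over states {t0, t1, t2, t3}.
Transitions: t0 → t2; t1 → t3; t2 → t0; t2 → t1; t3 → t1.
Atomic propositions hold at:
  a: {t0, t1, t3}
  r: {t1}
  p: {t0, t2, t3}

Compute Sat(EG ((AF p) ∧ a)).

{t1, t3}

AF p: least fixpoint, start Z0 = {t0, t2, t3}, add states with every successor in Z. Z1 = {t0, t1, t2, t3}; fixed.
Sat(AF p) = {t0, t1, t2, t3}
Sat((AF p) ∧ a) = {t0, t1, t3}
EG ((AF p) ∧ a): greatest fixpoint, start Z0 = {t0, t1, t3}, keep only states in Sat with some successor in Z. Z1 = {t1, t3}; fixed.
Sat(EG ((AF p) ∧ a)) = {t1, t3}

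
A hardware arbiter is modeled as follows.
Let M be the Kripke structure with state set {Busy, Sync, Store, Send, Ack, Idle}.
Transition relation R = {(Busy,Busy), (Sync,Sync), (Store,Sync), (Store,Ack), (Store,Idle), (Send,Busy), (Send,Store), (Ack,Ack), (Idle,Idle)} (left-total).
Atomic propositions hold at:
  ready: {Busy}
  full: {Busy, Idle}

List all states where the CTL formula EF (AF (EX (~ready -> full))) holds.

Sat(~ready) = {Sync, Store, Send, Ack, Idle}
Sat(~ready -> full) = {Busy, Idle}
Sat(EX (~ready -> full)) = {s : some successor in {Busy, Idle}} = {Busy, Store, Send, Idle}
AF (EX (~ready -> full)): least fixpoint, start Z0 = {Busy, Store, Send, Idle}, add states with every successor in Z. Already a fixed point.
Sat(AF (EX (~ready -> full))) = {Busy, Store, Send, Idle}
EF (AF (EX (~ready -> full))): least fixpoint, start Z0 = {Busy, Store, Send, Idle}, add states with some successor in Z. Already a fixed point.
Sat(EF (AF (EX (~ready -> full)))) = {Busy, Store, Send, Idle}

{Busy, Store, Send, Idle}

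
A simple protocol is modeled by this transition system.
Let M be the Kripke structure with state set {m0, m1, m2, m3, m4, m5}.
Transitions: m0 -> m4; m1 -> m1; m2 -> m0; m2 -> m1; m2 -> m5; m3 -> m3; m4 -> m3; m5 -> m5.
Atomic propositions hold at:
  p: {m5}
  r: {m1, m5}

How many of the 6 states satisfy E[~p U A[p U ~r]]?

Sat(~p) = {m0, m1, m2, m3, m4}
Sat(~r) = {m0, m2, m3, m4}
A[p U ~r]: least fixpoint, start Z0 = Sat(~r) = {m0, m2, m3, m4}, add states in Sat(p) with every successor in Z. Already a fixed point.
Sat(A[p U ~r]) = {m0, m2, m3, m4}
E[~p U A[p U ~r]]: least fixpoint, start Z0 = Sat(A[p U ~r]) = {m0, m2, m3, m4}, add states in Sat(~p) with some successor in Z. Already a fixed point.
Sat(E[~p U A[p U ~r]]) = {m0, m2, m3, m4}
|Sat(E[~p U A[p U ~r]])| = |{m0, m2, m3, m4}| = 4.

4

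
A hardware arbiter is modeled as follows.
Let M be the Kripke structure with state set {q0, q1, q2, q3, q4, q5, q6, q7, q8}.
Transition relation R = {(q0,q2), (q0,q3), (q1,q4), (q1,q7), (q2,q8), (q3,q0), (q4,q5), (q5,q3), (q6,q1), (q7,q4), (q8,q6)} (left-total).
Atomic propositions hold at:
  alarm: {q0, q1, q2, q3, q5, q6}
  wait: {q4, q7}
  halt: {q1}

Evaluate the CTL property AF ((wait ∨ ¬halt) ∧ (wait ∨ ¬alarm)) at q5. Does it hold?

No

Sat(¬halt) = {q0, q2, q3, q4, q5, q6, q7, q8}
Sat(wait ∨ ¬halt) = {q0, q2, q3, q4, q5, q6, q7, q8}
Sat(¬alarm) = {q4, q7, q8}
Sat(wait ∨ ¬alarm) = {q4, q7, q8}
Sat((wait ∨ ¬halt) ∧ (wait ∨ ¬alarm)) = {q4, q7, q8}
AF ((wait ∨ ¬halt) ∧ (wait ∨ ¬alarm)): least fixpoint, start Z0 = {q4, q7, q8}, add states with every successor in Z. Z1 = {q1, q2, q4, q7, q8}; Z2 = {q1, q2, q4, q6, q7, q8}; fixed.
Sat(AF ((wait ∨ ¬halt) ∧ (wait ∨ ¬alarm))) = {q1, q2, q4, q6, q7, q8}
q5 ∉ Sat(AF ((wait ∨ ¬halt) ∧ (wait ∨ ¬alarm))) = {q1, q2, q4, q6, q7, q8}, so the formula does not hold at q5.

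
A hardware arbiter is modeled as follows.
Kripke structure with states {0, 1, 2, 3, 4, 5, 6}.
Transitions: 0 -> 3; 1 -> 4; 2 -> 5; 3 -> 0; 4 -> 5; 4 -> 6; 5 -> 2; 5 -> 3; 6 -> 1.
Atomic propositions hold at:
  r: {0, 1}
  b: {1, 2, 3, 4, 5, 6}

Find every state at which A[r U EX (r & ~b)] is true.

{0, 3}

Sat(~b) = {0}
Sat(r & ~b) = {0}
Sat(EX (r & ~b)) = {s : some successor in {0}} = {3}
A[r U EX (r & ~b)]: least fixpoint, start Z0 = Sat(EX (r & ~b)) = {3}, add states in Sat(r) with every successor in Z. Z1 = {0, 3}; fixed.
Sat(A[r U EX (r & ~b)]) = {0, 3}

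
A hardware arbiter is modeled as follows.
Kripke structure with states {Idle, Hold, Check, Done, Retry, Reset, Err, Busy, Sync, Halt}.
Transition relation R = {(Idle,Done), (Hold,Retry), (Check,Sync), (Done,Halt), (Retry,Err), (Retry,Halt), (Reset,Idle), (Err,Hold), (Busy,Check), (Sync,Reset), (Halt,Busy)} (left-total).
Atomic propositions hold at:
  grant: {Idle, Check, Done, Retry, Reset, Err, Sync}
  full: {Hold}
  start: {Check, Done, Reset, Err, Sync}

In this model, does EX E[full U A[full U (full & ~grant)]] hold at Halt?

No

Sat(~grant) = {Hold, Busy, Halt}
Sat(full & ~grant) = {Hold}
A[full U (full & ~grant)]: least fixpoint, start Z0 = Sat((full & ~grant)) = {Hold}, add states in Sat(full) with every successor in Z. Already a fixed point.
Sat(A[full U (full & ~grant)]) = {Hold}
E[full U A[full U (full & ~grant)]]: least fixpoint, start Z0 = Sat(A[full U (full & ~grant)]) = {Hold}, add states in Sat(full) with some successor in Z. Already a fixed point.
Sat(E[full U A[full U (full & ~grant)]]) = {Hold}
Sat(EX E[full U A[full U (full & ~grant)]]) = {s : some successor in {Hold}} = {Err}
Halt ∉ Sat(EX E[full U A[full U (full & ~grant)]]) = {Err}, so the formula does not hold at Halt.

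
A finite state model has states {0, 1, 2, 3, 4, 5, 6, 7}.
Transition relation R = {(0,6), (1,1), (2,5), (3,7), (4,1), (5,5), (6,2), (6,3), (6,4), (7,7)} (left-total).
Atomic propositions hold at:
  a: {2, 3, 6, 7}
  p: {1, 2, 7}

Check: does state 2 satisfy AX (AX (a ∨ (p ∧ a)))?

No

Sat(p ∧ a) = {2, 7}
Sat(a ∨ (p ∧ a)) = {2, 3, 6, 7}
Sat(AX (a ∨ (p ∧ a))) = {s : every successor in {2, 3, 6, 7}} = {0, 3, 7}
Sat(AX (AX (a ∨ (p ∧ a)))) = {s : every successor in {0, 3, 7}} = {3, 7}
2 ∉ Sat(AX (AX (a ∨ (p ∧ a)))) = {3, 7}, so the formula does not hold at 2.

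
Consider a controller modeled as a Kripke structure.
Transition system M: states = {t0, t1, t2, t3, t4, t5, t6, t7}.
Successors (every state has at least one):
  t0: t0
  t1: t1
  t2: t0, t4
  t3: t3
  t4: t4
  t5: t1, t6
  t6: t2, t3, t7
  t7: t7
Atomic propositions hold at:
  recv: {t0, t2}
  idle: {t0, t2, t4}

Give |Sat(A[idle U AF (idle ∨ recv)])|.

3

Sat(idle ∨ recv) = {t0, t2, t4}
AF (idle ∨ recv): least fixpoint, start Z0 = {t0, t2, t4}, add states with every successor in Z. Already a fixed point.
Sat(AF (idle ∨ recv)) = {t0, t2, t4}
A[idle U AF (idle ∨ recv)]: least fixpoint, start Z0 = Sat(AF (idle ∨ recv)) = {t0, t2, t4}, add states in Sat(idle) with every successor in Z. Already a fixed point.
Sat(A[idle U AF (idle ∨ recv)]) = {t0, t2, t4}
|Sat(A[idle U AF (idle ∨ recv)])| = |{t0, t2, t4}| = 3.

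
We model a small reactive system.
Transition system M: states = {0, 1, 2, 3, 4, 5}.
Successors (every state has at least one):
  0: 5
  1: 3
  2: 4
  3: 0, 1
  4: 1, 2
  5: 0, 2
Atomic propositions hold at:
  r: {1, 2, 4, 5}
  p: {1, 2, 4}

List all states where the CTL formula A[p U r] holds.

A[p U r]: least fixpoint, start Z0 = Sat(r) = {1, 2, 4, 5}, add states in Sat(p) with every successor in Z. Already a fixed point.
Sat(A[p U r]) = {1, 2, 4, 5}

{1, 2, 4, 5}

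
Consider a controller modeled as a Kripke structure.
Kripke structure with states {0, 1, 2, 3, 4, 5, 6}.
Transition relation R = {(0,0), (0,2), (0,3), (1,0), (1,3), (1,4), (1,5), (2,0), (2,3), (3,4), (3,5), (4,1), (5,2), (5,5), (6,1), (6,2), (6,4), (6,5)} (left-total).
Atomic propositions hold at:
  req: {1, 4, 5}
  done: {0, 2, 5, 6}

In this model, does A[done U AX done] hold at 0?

Sat(AX done) = {s : every successor in {0, 2, 5, 6}} = {5}
A[done U AX done]: least fixpoint, start Z0 = Sat(AX done) = {5}, add states in Sat(done) with every successor in Z. Already a fixed point.
Sat(A[done U AX done]) = {5}
0 ∉ Sat(A[done U AX done]) = {5}, so the formula does not hold at 0.

No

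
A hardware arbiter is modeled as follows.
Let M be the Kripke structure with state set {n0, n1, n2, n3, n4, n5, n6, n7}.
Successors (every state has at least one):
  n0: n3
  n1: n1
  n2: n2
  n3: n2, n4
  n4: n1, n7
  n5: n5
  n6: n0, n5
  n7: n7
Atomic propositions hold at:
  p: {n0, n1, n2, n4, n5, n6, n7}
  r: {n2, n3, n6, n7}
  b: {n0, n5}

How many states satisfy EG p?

6

EG p: greatest fixpoint, start Z0 = {n0, n1, n2, n4, n5, n6, n7}, keep only states in Sat with some successor in Z. Z1 = {n1, n2, n4, n5, n6, n7}; fixed.
Sat(EG p) = {n1, n2, n4, n5, n6, n7}
|Sat(EG p)| = |{n1, n2, n4, n5, n6, n7}| = 6.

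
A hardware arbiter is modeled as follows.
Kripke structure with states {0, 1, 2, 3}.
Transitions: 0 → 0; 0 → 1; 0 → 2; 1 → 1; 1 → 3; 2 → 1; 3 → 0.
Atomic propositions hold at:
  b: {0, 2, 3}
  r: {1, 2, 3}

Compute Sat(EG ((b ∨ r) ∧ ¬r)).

{0}

Sat(b ∨ r) = {0, 1, 2, 3}
Sat(¬r) = {0}
Sat((b ∨ r) ∧ ¬r) = {0}
EG ((b ∨ r) ∧ ¬r): greatest fixpoint, start Z0 = {0}, keep only states in Sat with some successor in Z. Already a fixed point.
Sat(EG ((b ∨ r) ∧ ¬r)) = {0}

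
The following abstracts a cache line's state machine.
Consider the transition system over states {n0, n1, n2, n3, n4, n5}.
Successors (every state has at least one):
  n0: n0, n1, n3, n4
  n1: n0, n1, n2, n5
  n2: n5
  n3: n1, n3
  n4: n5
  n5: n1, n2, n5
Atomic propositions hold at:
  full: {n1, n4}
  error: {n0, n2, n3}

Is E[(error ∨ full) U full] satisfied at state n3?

Yes

Sat(error ∨ full) = {n0, n1, n2, n3, n4}
E[(error ∨ full) U full]: least fixpoint, start Z0 = Sat(full) = {n1, n4}, add states in Sat(error ∨ full) with some successor in Z. Z1 = {n0, n1, n3, n4}; fixed.
Sat(E[(error ∨ full) U full]) = {n0, n1, n3, n4}
n3 ∈ Sat(E[(error ∨ full) U full]) = {n0, n1, n3, n4}, so the formula holds at n3.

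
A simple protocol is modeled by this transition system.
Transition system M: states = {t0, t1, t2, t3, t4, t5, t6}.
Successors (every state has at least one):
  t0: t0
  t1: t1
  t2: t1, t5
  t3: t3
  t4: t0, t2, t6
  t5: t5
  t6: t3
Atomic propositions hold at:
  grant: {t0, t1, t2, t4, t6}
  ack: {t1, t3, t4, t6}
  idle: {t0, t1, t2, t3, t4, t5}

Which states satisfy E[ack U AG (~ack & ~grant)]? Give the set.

{t5}

Sat(~ack) = {t0, t2, t5}
Sat(~grant) = {t3, t5}
Sat(~ack & ~grant) = {t5}
AG (~ack & ~grant): greatest fixpoint, start Z0 = {t5}, keep only states in Sat with every successor in Z. Already a fixed point.
Sat(AG (~ack & ~grant)) = {t5}
E[ack U AG (~ack & ~grant)]: least fixpoint, start Z0 = Sat(AG (~ack & ~grant)) = {t5}, add states in Sat(ack) with some successor in Z. Already a fixed point.
Sat(E[ack U AG (~ack & ~grant)]) = {t5}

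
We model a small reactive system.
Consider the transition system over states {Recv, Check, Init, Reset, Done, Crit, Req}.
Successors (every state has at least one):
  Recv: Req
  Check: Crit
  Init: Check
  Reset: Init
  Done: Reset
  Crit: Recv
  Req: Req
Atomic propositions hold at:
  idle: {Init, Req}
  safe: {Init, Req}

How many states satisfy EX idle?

3

Sat(EX idle) = {s : some successor in {Init, Req}} = {Recv, Reset, Req}
|Sat(EX idle)| = |{Recv, Reset, Req}| = 3.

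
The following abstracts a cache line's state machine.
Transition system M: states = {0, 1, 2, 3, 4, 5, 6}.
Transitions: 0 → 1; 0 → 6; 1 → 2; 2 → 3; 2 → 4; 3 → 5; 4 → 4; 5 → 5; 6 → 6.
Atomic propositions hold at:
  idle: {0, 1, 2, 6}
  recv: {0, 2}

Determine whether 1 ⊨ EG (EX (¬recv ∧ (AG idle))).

No

Sat(¬recv) = {1, 3, 4, 5, 6}
AG idle: greatest fixpoint, start Z0 = {0, 1, 2, 6}, keep only states in Sat with every successor in Z. Z1 = {0, 1, 6}; Z2 = {0, 6}; Z3 = {6}; fixed.
Sat(AG idle) = {6}
Sat(¬recv ∧ (AG idle)) = {6}
Sat(EX (¬recv ∧ (AG idle))) = {s : some successor in {6}} = {0, 6}
EG (EX (¬recv ∧ (AG idle))): greatest fixpoint, start Z0 = {0, 6}, keep only states in Sat with some successor in Z. Already a fixed point.
Sat(EG (EX (¬recv ∧ (AG idle)))) = {0, 6}
1 ∉ Sat(EG (EX (¬recv ∧ (AG idle)))) = {0, 6}, so the formula does not hold at 1.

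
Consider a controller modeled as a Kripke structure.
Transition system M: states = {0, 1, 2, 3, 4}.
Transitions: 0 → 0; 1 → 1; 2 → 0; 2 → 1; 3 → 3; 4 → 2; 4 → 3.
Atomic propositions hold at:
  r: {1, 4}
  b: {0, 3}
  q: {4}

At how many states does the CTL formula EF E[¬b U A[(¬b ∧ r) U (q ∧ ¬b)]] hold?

Sat(¬b) = {1, 2, 4}
Sat(¬b ∧ r) = {1, 4}
Sat(q ∧ ¬b) = {4}
A[(¬b ∧ r) U (q ∧ ¬b)]: least fixpoint, start Z0 = Sat((q ∧ ¬b)) = {4}, add states in Sat(¬b ∧ r) with every successor in Z. Already a fixed point.
Sat(A[(¬b ∧ r) U (q ∧ ¬b)]) = {4}
E[¬b U A[(¬b ∧ r) U (q ∧ ¬b)]]: least fixpoint, start Z0 = Sat(A[(¬b ∧ r) U (q ∧ ¬b)]) = {4}, add states in Sat(¬b) with some successor in Z. Already a fixed point.
Sat(E[¬b U A[(¬b ∧ r) U (q ∧ ¬b)]]) = {4}
EF E[¬b U A[(¬b ∧ r) U (q ∧ ¬b)]]: least fixpoint, start Z0 = {4}, add states with some successor in Z. Already a fixed point.
Sat(EF E[¬b U A[(¬b ∧ r) U (q ∧ ¬b)]]) = {4}
|Sat(EF E[¬b U A[(¬b ∧ r) U (q ∧ ¬b)]])| = |{4}| = 1.

1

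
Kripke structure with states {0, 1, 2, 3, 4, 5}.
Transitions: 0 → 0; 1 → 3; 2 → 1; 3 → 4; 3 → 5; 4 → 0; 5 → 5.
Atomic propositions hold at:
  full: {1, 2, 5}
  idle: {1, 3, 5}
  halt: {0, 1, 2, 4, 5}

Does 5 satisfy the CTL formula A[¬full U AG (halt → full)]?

Sat(¬full) = {0, 3, 4}
Sat(halt → full) = {1, 2, 3, 5}
AG (halt → full): greatest fixpoint, start Z0 = {1, 2, 3, 5}, keep only states in Sat with every successor in Z. Z1 = {1, 2, 5}; Z2 = {2, 5}; Z3 = {5}; fixed.
Sat(AG (halt → full)) = {5}
A[¬full U AG (halt → full)]: least fixpoint, start Z0 = Sat(AG (halt → full)) = {5}, add states in Sat(¬full) with every successor in Z. Already a fixed point.
Sat(A[¬full U AG (halt → full)]) = {5}
5 ∈ Sat(A[¬full U AG (halt → full)]) = {5}, so the formula holds at 5.

Yes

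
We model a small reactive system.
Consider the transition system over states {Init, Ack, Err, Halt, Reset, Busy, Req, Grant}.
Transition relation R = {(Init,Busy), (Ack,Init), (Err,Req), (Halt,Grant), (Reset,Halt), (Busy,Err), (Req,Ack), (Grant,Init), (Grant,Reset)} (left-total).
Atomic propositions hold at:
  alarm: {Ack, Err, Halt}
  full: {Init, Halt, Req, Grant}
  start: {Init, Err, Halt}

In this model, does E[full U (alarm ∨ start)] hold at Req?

Yes

Sat(alarm ∨ start) = {Init, Ack, Err, Halt}
E[full U (alarm ∨ start)]: least fixpoint, start Z0 = Sat((alarm ∨ start)) = {Init, Ack, Err, Halt}, add states in Sat(full) with some successor in Z. Z1 = {Init, Ack, Err, Halt, Req, Grant}; fixed.
Sat(E[full U (alarm ∨ start)]) = {Init, Ack, Err, Halt, Req, Grant}
Req ∈ Sat(E[full U (alarm ∨ start)]) = {Init, Ack, Err, Halt, Req, Grant}, so the formula holds at Req.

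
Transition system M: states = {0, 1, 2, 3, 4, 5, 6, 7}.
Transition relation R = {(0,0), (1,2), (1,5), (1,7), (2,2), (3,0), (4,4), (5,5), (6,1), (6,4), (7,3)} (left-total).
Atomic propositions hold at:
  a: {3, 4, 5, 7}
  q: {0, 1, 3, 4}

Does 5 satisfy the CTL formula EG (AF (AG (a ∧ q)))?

Sat(a ∧ q) = {3, 4}
AG (a ∧ q): greatest fixpoint, start Z0 = {3, 4}, keep only states in Sat with every successor in Z. Z1 = {4}; fixed.
Sat(AG (a ∧ q)) = {4}
AF (AG (a ∧ q)): least fixpoint, start Z0 = {4}, add states with every successor in Z. Already a fixed point.
Sat(AF (AG (a ∧ q))) = {4}
EG (AF (AG (a ∧ q))): greatest fixpoint, start Z0 = {4}, keep only states in Sat with some successor in Z. Already a fixed point.
Sat(EG (AF (AG (a ∧ q)))) = {4}
5 ∉ Sat(EG (AF (AG (a ∧ q)))) = {4}, so the formula does not hold at 5.

No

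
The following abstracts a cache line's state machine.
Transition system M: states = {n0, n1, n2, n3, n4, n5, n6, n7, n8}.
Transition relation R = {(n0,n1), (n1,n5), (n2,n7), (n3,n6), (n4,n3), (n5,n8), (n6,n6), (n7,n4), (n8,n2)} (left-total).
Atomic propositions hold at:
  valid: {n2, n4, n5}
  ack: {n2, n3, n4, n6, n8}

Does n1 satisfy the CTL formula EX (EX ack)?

Sat(EX ack) = {s : some successor in {n2, n3, n4, n6, n8}} = {n3, n4, n5, n6, n7, n8}
Sat(EX (EX ack)) = {s : some successor in {n3, n4, n5, n6, n7, n8}} = {n1, n2, n3, n4, n5, n6, n7}
n1 ∈ Sat(EX (EX ack)) = {n1, n2, n3, n4, n5, n6, n7}, so the formula holds at n1.

Yes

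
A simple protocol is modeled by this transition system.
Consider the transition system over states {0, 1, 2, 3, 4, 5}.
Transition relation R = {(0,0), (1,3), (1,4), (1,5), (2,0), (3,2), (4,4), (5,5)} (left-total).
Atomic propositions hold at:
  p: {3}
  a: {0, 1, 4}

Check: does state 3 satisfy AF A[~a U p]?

Sat(~a) = {2, 3, 5}
A[~a U p]: least fixpoint, start Z0 = Sat(p) = {3}, add states in Sat(~a) with every successor in Z. Already a fixed point.
Sat(A[~a U p]) = {3}
AF A[~a U p]: least fixpoint, start Z0 = {3}, add states with every successor in Z. Already a fixed point.
Sat(AF A[~a U p]) = {3}
3 ∈ Sat(AF A[~a U p]) = {3}, so the formula holds at 3.

Yes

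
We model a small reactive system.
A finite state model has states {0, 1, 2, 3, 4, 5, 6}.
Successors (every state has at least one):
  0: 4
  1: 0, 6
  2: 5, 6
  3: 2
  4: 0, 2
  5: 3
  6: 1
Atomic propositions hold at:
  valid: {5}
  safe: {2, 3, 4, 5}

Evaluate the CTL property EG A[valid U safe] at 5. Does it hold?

A[valid U safe]: least fixpoint, start Z0 = Sat(safe) = {2, 3, 4, 5}, add states in Sat(valid) with every successor in Z. Already a fixed point.
Sat(A[valid U safe]) = {2, 3, 4, 5}
EG A[valid U safe]: greatest fixpoint, start Z0 = {2, 3, 4, 5}, keep only states in Sat with some successor in Z. Already a fixed point.
Sat(EG A[valid U safe]) = {2, 3, 4, 5}
5 ∈ Sat(EG A[valid U safe]) = {2, 3, 4, 5}, so the formula holds at 5.

Yes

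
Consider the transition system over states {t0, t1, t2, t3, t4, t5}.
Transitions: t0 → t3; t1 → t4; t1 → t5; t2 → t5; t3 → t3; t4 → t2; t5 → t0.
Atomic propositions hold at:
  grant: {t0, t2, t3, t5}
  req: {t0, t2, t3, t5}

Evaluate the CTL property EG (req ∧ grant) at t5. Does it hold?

Sat(req ∧ grant) = {t0, t2, t3, t5}
EG (req ∧ grant): greatest fixpoint, start Z0 = {t0, t2, t3, t5}, keep only states in Sat with some successor in Z. Already a fixed point.
Sat(EG (req ∧ grant)) = {t0, t2, t3, t5}
t5 ∈ Sat(EG (req ∧ grant)) = {t0, t2, t3, t5}, so the formula holds at t5.

Yes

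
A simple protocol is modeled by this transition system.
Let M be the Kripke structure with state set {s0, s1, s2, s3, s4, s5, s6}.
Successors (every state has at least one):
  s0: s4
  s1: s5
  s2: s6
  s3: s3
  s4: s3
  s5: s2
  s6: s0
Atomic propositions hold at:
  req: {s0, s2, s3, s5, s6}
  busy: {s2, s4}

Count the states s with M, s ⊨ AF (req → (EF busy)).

EF busy: least fixpoint, start Z0 = {s2, s4}, add states with some successor in Z. Z1 = {s0, s2, s4, s5}; Z2 = {s0, s1, s2, s4, s5, s6}; fixed.
Sat(EF busy) = {s0, s1, s2, s4, s5, s6}
Sat(req → (EF busy)) = {s0, s1, s2, s4, s5, s6}
AF (req → (EF busy)): least fixpoint, start Z0 = {s0, s1, s2, s4, s5, s6}, add states with every successor in Z. Already a fixed point.
Sat(AF (req → (EF busy))) = {s0, s1, s2, s4, s5, s6}
|Sat(AF (req → (EF busy)))| = |{s0, s1, s2, s4, s5, s6}| = 6.

6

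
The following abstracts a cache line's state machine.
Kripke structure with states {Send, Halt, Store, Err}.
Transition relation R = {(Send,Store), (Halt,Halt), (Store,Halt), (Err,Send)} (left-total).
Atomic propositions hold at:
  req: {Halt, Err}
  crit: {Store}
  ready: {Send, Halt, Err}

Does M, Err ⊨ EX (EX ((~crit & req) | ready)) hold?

Sat(~crit) = {Send, Halt, Err}
Sat(~crit & req) = {Halt, Err}
Sat((~crit & req) | ready) = {Send, Halt, Err}
Sat(EX ((~crit & req) | ready)) = {s : some successor in {Send, Halt, Err}} = {Halt, Store, Err}
Sat(EX (EX ((~crit & req) | ready))) = {s : some successor in {Halt, Store, Err}} = {Send, Halt, Store}
Err ∉ Sat(EX (EX ((~crit & req) | ready))) = {Send, Halt, Store}, so the formula does not hold at Err.

No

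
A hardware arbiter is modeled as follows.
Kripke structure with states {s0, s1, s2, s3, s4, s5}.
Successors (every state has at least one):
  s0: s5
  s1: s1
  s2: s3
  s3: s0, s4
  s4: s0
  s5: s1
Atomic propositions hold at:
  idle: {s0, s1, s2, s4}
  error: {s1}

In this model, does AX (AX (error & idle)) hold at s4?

Sat(error & idle) = {s1}
Sat(AX (error & idle)) = {s : every successor in {s1}} = {s1, s5}
Sat(AX (AX (error & idle))) = {s : every successor in {s1, s5}} = {s0, s1, s5}
s4 ∉ Sat(AX (AX (error & idle))) = {s0, s1, s5}, so the formula does not hold at s4.

No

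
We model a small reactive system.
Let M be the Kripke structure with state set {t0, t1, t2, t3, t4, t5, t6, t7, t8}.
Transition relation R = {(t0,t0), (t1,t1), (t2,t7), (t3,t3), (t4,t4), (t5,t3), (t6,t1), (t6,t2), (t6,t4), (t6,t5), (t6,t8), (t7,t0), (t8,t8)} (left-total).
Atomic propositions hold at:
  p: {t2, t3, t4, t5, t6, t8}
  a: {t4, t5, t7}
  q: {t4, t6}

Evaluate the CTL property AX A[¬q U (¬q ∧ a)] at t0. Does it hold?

Sat(¬q) = {t0, t1, t2, t3, t5, t7, t8}
Sat(¬q ∧ a) = {t5, t7}
A[¬q U (¬q ∧ a)]: least fixpoint, start Z0 = Sat((¬q ∧ a)) = {t5, t7}, add states in Sat(¬q) with every successor in Z. Z1 = {t2, t5, t7}; fixed.
Sat(A[¬q U (¬q ∧ a)]) = {t2, t5, t7}
Sat(AX A[¬q U (¬q ∧ a)]) = {s : every successor in {t2, t5, t7}} = {t2}
t0 ∉ Sat(AX A[¬q U (¬q ∧ a)]) = {t2}, so the formula does not hold at t0.

No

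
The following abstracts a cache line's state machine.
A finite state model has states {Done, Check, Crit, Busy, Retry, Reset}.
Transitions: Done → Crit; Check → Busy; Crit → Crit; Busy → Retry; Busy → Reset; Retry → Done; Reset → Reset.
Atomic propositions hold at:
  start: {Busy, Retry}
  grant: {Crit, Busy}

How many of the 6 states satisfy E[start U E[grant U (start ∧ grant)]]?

1

Sat(start ∧ grant) = {Busy}
E[grant U (start ∧ grant)]: least fixpoint, start Z0 = Sat((start ∧ grant)) = {Busy}, add states in Sat(grant) with some successor in Z. Already a fixed point.
Sat(E[grant U (start ∧ grant)]) = {Busy}
E[start U E[grant U (start ∧ grant)]]: least fixpoint, start Z0 = Sat(E[grant U (start ∧ grant)]) = {Busy}, add states in Sat(start) with some successor in Z. Already a fixed point.
Sat(E[start U E[grant U (start ∧ grant)]]) = {Busy}
|Sat(E[start U E[grant U (start ∧ grant)]])| = |{Busy}| = 1.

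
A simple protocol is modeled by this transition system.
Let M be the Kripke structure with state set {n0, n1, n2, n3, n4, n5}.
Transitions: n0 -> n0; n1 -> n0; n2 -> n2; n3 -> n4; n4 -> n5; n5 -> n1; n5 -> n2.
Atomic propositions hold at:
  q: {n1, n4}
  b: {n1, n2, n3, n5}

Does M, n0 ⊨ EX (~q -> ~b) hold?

Sat(~q) = {n0, n2, n3, n5}
Sat(~b) = {n0, n4}
Sat(~q -> ~b) = {n0, n1, n4}
Sat(EX (~q -> ~b)) = {s : some successor in {n0, n1, n4}} = {n0, n1, n3, n5}
n0 ∈ Sat(EX (~q -> ~b)) = {n0, n1, n3, n5}, so the formula holds at n0.

Yes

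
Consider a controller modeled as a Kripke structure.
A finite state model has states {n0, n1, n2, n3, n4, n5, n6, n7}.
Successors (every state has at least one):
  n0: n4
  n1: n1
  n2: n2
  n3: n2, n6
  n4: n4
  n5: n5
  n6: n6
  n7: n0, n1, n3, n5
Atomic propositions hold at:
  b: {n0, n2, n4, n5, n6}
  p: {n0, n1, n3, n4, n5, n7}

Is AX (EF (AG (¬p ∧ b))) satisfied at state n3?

Yes

Sat(¬p) = {n2, n6}
Sat(¬p ∧ b) = {n2, n6}
AG (¬p ∧ b): greatest fixpoint, start Z0 = {n2, n6}, keep only states in Sat with every successor in Z. Already a fixed point.
Sat(AG (¬p ∧ b)) = {n2, n6}
EF (AG (¬p ∧ b)): least fixpoint, start Z0 = {n2, n6}, add states with some successor in Z. Z1 = {n2, n3, n6}; Z2 = {n2, n3, n6, n7}; fixed.
Sat(EF (AG (¬p ∧ b))) = {n2, n3, n6, n7}
Sat(AX (EF (AG (¬p ∧ b)))) = {s : every successor in {n2, n3, n6, n7}} = {n2, n3, n6}
n3 ∈ Sat(AX (EF (AG (¬p ∧ b)))) = {n2, n3, n6}, so the formula holds at n3.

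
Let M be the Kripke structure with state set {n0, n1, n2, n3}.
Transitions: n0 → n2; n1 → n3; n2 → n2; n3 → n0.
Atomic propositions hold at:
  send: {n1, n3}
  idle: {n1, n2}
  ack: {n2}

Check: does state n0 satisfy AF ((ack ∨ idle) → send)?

Yes

Sat(ack ∨ idle) = {n1, n2}
Sat((ack ∨ idle) → send) = {n0, n1, n3}
AF ((ack ∨ idle) → send): least fixpoint, start Z0 = {n0, n1, n3}, add states with every successor in Z. Already a fixed point.
Sat(AF ((ack ∨ idle) → send)) = {n0, n1, n3}
n0 ∈ Sat(AF ((ack ∨ idle) → send)) = {n0, n1, n3}, so the formula holds at n0.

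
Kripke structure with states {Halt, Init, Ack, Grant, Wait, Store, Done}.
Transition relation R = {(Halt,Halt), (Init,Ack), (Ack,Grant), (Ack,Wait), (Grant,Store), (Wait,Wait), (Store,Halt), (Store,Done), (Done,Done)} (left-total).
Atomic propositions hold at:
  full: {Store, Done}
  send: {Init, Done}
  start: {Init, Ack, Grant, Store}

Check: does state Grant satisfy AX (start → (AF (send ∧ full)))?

No

Sat(send ∧ full) = {Done}
AF (send ∧ full): least fixpoint, start Z0 = {Done}, add states with every successor in Z. Already a fixed point.
Sat(AF (send ∧ full)) = {Done}
Sat(start → (AF (send ∧ full))) = {Halt, Wait, Done}
Sat(AX (start → (AF (send ∧ full)))) = {s : every successor in {Halt, Wait, Done}} = {Halt, Wait, Store, Done}
Grant ∉ Sat(AX (start → (AF (send ∧ full)))) = {Halt, Wait, Store, Done}, so the formula does not hold at Grant.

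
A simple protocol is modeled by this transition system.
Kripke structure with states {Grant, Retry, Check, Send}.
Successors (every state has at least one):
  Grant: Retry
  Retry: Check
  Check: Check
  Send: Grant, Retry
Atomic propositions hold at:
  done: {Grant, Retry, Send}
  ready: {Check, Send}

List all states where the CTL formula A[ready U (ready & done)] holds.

Sat(ready & done) = {Send}
A[ready U (ready & done)]: least fixpoint, start Z0 = Sat((ready & done)) = {Send}, add states in Sat(ready) with every successor in Z. Already a fixed point.
Sat(A[ready U (ready & done)]) = {Send}

{Send}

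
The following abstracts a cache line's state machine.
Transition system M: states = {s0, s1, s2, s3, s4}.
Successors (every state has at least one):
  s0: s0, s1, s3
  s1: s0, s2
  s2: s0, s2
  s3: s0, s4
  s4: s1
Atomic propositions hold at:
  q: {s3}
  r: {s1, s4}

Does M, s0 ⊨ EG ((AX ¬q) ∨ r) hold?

Sat(¬q) = {s0, s1, s2, s4}
Sat(AX ¬q) = {s : every successor in {s0, s1, s2, s4}} = {s1, s2, s3, s4}
Sat((AX ¬q) ∨ r) = {s1, s2, s3, s4}
EG ((AX ¬q) ∨ r): greatest fixpoint, start Z0 = {s1, s2, s3, s4}, keep only states in Sat with some successor in Z. Already a fixed point.
Sat(EG ((AX ¬q) ∨ r)) = {s1, s2, s3, s4}
s0 ∉ Sat(EG ((AX ¬q) ∨ r)) = {s1, s2, s3, s4}, so the formula does not hold at s0.

No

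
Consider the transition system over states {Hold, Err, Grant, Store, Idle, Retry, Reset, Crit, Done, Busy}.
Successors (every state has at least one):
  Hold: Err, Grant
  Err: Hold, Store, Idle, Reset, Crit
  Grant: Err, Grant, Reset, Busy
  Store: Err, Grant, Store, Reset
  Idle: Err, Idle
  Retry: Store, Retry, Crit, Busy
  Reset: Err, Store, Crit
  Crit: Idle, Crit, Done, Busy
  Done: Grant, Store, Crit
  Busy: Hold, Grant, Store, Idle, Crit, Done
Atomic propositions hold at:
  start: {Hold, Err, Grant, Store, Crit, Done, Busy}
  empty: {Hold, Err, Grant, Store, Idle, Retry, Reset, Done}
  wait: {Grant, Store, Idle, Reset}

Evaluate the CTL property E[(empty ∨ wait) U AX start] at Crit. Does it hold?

No

Sat(empty ∨ wait) = {Hold, Err, Grant, Store, Idle, Retry, Reset, Done}
Sat(AX start) = {s : every successor in {Hold, Err, Grant, Store, Crit, Done, Busy}} = {Hold, Reset, Done}
E[(empty ∨ wait) U AX start]: least fixpoint, start Z0 = Sat(AX start) = {Hold, Reset, Done}, add states in Sat(empty ∨ wait) with some successor in Z. Z1 = {Hold, Err, Grant, Store, Reset, Done}; Z2 = {Hold, Err, Grant, Store, Idle, Retry, Reset, Done}; fixed.
Sat(E[(empty ∨ wait) U AX start]) = {Hold, Err, Grant, Store, Idle, Retry, Reset, Done}
Crit ∉ Sat(E[(empty ∨ wait) U AX start]) = {Hold, Err, Grant, Store, Idle, Retry, Reset, Done}, so the formula does not hold at Crit.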